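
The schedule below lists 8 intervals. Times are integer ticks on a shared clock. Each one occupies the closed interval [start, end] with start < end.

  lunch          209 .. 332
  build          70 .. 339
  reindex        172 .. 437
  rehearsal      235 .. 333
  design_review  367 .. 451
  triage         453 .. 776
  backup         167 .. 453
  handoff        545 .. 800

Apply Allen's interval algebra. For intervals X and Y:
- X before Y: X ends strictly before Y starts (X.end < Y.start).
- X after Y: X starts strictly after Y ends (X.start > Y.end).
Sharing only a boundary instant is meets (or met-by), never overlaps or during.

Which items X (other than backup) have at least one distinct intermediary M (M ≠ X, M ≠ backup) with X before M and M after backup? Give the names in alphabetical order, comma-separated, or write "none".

build, design_review, lunch, rehearsal, reindex

Target backup = [167, 453].
Intermediaries M with M after backup: handoff.
Via handoff — items with X before handoff: build, design_review, lunch, rehearsal, reindex.
Union: build, design_review, lunch, rehearsal, reindex.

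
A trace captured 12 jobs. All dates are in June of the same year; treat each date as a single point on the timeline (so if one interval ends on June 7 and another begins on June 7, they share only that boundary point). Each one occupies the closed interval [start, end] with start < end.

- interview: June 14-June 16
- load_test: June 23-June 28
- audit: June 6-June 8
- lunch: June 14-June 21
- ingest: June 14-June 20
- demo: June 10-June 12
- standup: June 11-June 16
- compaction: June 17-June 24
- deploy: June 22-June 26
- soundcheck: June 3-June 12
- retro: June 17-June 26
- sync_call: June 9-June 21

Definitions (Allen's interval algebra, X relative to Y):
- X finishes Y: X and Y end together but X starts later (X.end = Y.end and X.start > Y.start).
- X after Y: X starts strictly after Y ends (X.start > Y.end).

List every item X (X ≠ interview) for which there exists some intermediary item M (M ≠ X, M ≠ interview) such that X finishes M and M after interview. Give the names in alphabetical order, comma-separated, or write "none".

Target interview = [June 14, June 16].
Intermediaries M with M after interview: compaction, deploy, load_test, retro.
Via compaction — items with X finishes compaction: none.
Via deploy — items with X finishes deploy: none.
Via load_test — items with X finishes load_test: none.
Via retro — items with X finishes retro: deploy.
Union: deploy.

deploy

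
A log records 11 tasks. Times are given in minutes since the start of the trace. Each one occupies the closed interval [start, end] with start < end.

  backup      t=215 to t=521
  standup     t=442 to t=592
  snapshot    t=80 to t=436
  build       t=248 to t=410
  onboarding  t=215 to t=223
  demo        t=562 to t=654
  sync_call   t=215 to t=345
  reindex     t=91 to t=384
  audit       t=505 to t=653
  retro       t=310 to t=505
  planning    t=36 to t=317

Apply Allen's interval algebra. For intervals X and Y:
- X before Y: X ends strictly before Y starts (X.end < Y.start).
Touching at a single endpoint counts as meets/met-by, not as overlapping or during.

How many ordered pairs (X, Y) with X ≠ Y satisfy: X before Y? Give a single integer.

22

Checking all 110 ordered pairs for relation 'before'; matching pairs in alphabetical order:
(backup, demo): backup before demo ✓
(build, audit): build before audit ✓
(build, demo): build before demo ✓
(build, standup): build before standup ✓
(onboarding, audit): onboarding before audit ✓
(onboarding, build): onboarding before build ✓
(onboarding, demo): onboarding before demo ✓
(onboarding, retro): onboarding before retro ✓
(onboarding, standup): onboarding before standup ✓
(planning, audit): planning before audit ✓
(planning, demo): planning before demo ✓
(planning, standup): planning before standup ✓
(reindex, audit): reindex before audit ✓
(reindex, demo): reindex before demo ✓
(reindex, standup): reindex before standup ✓
(retro, demo): retro before demo ✓
(snapshot, audit): snapshot before audit ✓
(snapshot, demo): snapshot before demo ✓
(snapshot, standup): snapshot before standup ✓
(sync_call, audit): sync_call before audit ✓
(sync_call, demo): sync_call before demo ✓
(sync_call, standup): sync_call before standup ✓
Count: 22.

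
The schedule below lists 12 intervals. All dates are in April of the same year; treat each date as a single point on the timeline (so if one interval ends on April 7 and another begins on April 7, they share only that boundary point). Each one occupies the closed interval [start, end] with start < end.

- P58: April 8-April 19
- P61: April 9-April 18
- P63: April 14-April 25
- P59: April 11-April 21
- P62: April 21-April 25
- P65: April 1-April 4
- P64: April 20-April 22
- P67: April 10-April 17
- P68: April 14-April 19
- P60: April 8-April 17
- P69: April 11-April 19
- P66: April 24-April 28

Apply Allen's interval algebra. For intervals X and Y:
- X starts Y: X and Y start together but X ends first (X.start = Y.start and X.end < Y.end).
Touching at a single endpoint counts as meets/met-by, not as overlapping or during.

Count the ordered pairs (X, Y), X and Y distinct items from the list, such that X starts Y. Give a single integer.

Checking all 132 ordered pairs for relation 'starts'; matching pairs in alphabetical order:
(P60, P58): P60 starts P58 ✓
(P68, P63): P68 starts P63 ✓
(P69, P59): P69 starts P59 ✓
Count: 3.

3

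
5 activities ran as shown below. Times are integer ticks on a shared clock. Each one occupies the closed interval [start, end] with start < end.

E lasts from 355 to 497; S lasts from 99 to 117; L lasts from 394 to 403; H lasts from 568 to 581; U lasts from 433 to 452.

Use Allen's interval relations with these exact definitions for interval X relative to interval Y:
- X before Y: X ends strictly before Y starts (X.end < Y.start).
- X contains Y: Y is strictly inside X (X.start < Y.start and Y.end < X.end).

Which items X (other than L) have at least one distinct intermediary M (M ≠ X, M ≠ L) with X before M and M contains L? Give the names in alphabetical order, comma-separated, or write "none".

Target L = [394, 403].
Intermediaries M with M contains L: E.
Via E — items with X before E: S.
Union: S.

S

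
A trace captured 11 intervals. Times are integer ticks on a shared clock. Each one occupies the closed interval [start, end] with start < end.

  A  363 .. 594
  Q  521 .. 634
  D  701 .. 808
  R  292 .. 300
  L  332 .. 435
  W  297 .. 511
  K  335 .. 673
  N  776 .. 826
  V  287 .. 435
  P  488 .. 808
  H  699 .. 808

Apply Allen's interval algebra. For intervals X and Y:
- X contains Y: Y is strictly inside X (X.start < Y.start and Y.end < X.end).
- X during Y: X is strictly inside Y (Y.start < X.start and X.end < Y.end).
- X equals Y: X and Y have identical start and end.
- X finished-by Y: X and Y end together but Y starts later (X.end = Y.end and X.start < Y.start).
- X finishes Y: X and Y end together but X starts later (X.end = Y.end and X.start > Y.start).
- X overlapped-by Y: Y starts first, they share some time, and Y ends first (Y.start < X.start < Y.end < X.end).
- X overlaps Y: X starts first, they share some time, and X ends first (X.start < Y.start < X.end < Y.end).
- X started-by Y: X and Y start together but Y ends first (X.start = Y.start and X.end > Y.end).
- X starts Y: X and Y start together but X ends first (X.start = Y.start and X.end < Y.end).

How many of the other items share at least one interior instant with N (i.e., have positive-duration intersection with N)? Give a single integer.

Target N = [776, 826].
A [363, 594] → before → no.
D [701, 808] → overlaps → counts.
H [699, 808] → overlaps → counts.
K [335, 673] → before → no.
L [332, 435] → before → no.
P [488, 808] → overlaps → counts.
Q [521, 634] → before → no.
R [292, 300] → before → no.
V [287, 435] → before → no.
W [297, 511] → before → no.
Total: 3.

3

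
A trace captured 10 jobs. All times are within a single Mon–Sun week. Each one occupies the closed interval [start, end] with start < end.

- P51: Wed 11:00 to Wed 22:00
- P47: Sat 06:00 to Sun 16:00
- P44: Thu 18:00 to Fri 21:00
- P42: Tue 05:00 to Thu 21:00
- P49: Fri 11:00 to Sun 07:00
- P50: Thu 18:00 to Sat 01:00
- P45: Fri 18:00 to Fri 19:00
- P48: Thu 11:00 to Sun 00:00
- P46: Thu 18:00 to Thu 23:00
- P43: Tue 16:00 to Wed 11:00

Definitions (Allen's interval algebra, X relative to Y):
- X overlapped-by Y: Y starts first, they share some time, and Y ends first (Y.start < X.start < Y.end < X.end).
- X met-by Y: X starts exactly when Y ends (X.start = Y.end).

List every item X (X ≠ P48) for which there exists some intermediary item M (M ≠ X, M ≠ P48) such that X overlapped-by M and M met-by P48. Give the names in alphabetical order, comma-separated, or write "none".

Target P48 = [Thu 11:00, Sun 00:00].
Intermediaries M with M met-by P48: none.
Union: none.

none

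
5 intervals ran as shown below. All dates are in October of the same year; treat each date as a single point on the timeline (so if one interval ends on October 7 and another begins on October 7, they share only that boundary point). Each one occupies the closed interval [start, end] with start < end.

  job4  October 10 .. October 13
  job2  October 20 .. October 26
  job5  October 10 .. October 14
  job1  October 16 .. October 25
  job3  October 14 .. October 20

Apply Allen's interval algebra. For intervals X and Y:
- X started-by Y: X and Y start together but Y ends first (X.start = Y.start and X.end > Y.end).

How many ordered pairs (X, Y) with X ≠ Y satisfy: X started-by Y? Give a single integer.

Checking all 20 ordered pairs for relation 'started-by'; matching pairs in alphabetical order:
(job5, job4): job5 started-by job4 ✓
Count: 1.

1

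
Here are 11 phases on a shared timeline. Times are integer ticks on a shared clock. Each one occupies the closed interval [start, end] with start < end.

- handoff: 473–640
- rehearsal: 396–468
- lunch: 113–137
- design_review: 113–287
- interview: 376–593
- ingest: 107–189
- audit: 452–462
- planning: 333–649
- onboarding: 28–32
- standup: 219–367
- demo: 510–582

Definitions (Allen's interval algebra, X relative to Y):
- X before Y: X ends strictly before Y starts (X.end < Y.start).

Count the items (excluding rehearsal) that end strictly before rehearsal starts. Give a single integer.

Target rehearsal = [396, 468].
audit [452, 462] → during → no.
demo [510, 582] → after → no.
design_review [113, 287] → before → counts.
handoff [473, 640] → after → no.
ingest [107, 189] → before → counts.
interview [376, 593] → contains → no.
lunch [113, 137] → before → counts.
onboarding [28, 32] → before → counts.
planning [333, 649] → contains → no.
standup [219, 367] → before → counts.
Total: 5.

5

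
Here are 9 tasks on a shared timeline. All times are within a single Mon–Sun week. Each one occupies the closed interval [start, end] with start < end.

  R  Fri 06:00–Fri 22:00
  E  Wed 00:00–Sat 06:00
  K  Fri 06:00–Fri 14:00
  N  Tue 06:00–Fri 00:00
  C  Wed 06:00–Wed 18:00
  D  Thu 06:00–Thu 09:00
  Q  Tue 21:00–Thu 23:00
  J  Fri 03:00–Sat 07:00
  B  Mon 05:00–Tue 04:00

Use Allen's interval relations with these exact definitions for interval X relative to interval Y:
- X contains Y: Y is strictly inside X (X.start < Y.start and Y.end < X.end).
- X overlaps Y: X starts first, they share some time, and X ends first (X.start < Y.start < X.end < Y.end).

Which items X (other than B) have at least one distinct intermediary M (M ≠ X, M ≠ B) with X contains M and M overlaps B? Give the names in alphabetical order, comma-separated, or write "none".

Target B = [Mon 05:00, Tue 04:00].
Intermediaries M with M overlaps B: none.
Union: none.

none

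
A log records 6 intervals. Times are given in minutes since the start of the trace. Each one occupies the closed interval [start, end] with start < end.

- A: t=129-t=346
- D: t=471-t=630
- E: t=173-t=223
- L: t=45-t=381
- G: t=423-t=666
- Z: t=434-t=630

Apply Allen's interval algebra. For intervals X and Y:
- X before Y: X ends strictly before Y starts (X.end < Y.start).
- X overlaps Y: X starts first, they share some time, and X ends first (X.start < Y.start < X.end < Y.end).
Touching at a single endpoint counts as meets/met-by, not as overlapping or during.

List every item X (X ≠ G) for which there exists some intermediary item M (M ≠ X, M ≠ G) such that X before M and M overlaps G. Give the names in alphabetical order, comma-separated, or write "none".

Target G = [t=423, t=666].
Intermediaries M with M overlaps G: none.
Union: none.

none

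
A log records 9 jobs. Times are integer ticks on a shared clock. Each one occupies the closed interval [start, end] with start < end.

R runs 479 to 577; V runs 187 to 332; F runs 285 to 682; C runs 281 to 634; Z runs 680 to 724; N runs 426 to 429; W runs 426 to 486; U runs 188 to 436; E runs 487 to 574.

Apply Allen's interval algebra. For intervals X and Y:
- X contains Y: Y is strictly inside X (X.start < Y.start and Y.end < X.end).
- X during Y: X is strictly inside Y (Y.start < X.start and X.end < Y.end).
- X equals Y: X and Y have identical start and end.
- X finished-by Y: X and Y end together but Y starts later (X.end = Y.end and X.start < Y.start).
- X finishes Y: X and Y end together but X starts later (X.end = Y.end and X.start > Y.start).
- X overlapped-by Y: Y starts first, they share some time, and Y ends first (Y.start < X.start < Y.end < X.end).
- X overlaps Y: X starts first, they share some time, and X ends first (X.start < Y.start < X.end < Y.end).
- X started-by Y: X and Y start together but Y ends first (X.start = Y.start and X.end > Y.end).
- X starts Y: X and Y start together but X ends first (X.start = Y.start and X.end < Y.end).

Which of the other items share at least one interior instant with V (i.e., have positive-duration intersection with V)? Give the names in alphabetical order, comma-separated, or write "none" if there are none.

Target V = [187, 332].
C [281, 634] → overlapped-by → yes.
E [487, 574] → after → no.
F [285, 682] → overlapped-by → yes.
N [426, 429] → after → no.
R [479, 577] → after → no.
U [188, 436] → overlapped-by → yes.
W [426, 486] → after → no.
Z [680, 724] → after → no.
Result: C, F, U.

C, F, U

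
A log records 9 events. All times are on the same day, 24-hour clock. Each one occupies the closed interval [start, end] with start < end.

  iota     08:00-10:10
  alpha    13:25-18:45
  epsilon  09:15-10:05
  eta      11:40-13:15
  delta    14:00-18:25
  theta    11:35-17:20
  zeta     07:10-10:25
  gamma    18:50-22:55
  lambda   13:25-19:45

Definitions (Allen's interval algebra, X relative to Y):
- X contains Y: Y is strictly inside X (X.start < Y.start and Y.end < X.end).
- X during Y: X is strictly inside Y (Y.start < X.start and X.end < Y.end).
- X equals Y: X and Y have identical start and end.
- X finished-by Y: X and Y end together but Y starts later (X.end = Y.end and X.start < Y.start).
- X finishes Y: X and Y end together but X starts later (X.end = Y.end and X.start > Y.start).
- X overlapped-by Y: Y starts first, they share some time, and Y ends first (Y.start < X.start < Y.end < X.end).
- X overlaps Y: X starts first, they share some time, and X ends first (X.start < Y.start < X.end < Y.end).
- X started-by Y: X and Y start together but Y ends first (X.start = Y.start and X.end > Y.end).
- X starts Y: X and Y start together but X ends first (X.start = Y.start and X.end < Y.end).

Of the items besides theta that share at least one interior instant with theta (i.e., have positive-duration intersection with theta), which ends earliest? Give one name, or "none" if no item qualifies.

Target theta = [11:35, 17:20].
alpha [13:25, 18:45] → overlapped-by → candidate.
delta [14:00, 18:25] → overlapped-by → candidate.
epsilon [09:15, 10:05] → before → excluded.
eta [11:40, 13:15] → during → candidate.
gamma [18:50, 22:55] → after → excluded.
iota [08:00, 10:10] → before → excluded.
lambda [13:25, 19:45] → overlapped-by → candidate.
zeta [07:10, 10:25] → before → excluded.
Among candidates, earliest end is 13:15 → eta.

eta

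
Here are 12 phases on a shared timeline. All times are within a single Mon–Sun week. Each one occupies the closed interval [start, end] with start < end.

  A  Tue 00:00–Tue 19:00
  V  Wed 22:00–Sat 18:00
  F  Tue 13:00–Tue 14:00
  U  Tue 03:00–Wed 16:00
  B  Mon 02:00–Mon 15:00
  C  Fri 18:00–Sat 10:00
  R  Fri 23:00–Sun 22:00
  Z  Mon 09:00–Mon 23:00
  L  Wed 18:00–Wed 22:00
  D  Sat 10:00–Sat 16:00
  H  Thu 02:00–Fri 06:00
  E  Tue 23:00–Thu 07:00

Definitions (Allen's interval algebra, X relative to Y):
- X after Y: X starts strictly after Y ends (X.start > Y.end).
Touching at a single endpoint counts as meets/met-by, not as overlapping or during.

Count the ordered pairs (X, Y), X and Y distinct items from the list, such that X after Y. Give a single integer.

50

Checking all 132 ordered pairs for relation 'after'; matching pairs in alphabetical order:
(A, B): A after B ✓
(A, Z): A after Z ✓
(C, A): C after A ✓
(C, B): C after B ✓
(C, E): C after E ✓
(C, F): C after F ✓
(C, H): C after H ✓
(C, L): C after L ✓
(C, U): C after U ✓
(C, Z): C after Z ✓
(D, A): D after A ✓
(D, B): D after B ✓
(D, E): D after E ✓
(D, F): D after F ✓
(D, H): D after H ✓
(D, L): D after L ✓
(D, U): D after U ✓
(D, Z): D after Z ✓
(E, A): E after A ✓
(E, B): E after B ✓
(E, F): E after F ✓
(E, Z): E after Z ✓
(F, B): F after B ✓
(F, Z): F after Z ✓
... plus 26 further pairs not listed.
Count: 50.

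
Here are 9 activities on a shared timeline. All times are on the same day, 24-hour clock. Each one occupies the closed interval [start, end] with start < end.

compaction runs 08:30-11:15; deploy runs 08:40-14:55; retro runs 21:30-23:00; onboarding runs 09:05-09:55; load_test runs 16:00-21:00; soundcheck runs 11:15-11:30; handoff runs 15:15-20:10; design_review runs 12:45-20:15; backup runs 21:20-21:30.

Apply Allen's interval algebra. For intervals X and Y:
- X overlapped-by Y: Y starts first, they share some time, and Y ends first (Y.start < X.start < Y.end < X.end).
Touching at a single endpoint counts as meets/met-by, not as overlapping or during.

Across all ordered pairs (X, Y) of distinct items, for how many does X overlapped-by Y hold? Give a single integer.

Checking all 72 ordered pairs for relation 'overlapped-by'; matching pairs in alphabetical order:
(deploy, compaction): deploy overlapped-by compaction ✓
(design_review, deploy): design_review overlapped-by deploy ✓
(load_test, design_review): load_test overlapped-by design_review ✓
(load_test, handoff): load_test overlapped-by handoff ✓
Count: 4.

4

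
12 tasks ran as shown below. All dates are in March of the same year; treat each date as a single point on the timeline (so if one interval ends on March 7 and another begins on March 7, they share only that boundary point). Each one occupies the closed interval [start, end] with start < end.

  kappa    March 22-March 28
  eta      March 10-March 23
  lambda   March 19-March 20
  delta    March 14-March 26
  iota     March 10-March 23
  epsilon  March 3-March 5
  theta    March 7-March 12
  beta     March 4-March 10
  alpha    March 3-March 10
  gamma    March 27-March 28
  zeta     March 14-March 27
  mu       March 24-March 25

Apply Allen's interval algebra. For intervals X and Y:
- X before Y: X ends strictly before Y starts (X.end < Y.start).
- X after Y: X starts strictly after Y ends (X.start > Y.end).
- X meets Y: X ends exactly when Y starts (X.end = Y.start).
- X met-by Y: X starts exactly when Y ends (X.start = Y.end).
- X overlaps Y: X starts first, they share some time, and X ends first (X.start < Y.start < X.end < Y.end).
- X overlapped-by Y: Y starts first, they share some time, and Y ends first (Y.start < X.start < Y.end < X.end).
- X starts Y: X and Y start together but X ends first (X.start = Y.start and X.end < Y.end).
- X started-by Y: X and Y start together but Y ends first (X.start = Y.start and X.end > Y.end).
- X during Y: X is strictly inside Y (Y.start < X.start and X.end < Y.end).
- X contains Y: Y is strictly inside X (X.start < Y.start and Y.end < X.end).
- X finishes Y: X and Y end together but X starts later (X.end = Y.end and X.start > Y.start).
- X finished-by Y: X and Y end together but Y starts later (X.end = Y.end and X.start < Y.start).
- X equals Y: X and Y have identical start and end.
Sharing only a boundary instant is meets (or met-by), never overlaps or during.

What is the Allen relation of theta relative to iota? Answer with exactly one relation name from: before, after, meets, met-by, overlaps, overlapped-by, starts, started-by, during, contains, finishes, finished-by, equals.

overlaps

theta = [March 7, March 12]; iota = [March 10, March 23].
Compare endpoints: theta.start < iota.start, theta.start < iota.end, theta.end > iota.start, theta.end < iota.end.
That pattern is 'overlaps'.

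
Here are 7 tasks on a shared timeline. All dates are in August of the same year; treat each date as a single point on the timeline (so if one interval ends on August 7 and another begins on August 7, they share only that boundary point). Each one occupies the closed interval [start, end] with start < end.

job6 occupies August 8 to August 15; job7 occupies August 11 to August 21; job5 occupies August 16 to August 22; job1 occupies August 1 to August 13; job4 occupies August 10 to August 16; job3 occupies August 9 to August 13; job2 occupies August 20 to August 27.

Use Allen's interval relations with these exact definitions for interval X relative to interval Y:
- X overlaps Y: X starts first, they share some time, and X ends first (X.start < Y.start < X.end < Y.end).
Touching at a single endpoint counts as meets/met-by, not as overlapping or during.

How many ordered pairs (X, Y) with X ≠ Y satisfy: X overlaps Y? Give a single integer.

Checking all 42 ordered pairs for relation 'overlaps'; matching pairs in alphabetical order:
(job1, job4): job1 overlaps job4 ✓
(job1, job6): job1 overlaps job6 ✓
(job1, job7): job1 overlaps job7 ✓
(job3, job4): job3 overlaps job4 ✓
(job3, job7): job3 overlaps job7 ✓
(job4, job7): job4 overlaps job7 ✓
(job5, job2): job5 overlaps job2 ✓
(job6, job4): job6 overlaps job4 ✓
(job6, job7): job6 overlaps job7 ✓
(job7, job2): job7 overlaps job2 ✓
(job7, job5): job7 overlaps job5 ✓
Count: 11.

11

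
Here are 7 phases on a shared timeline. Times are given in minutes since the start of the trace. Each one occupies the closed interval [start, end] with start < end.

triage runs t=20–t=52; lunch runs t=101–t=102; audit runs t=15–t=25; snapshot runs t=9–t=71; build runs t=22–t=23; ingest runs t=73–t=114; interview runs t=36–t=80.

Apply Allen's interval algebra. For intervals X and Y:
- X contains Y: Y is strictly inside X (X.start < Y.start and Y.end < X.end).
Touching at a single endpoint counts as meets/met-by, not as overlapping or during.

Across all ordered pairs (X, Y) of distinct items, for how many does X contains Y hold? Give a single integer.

Checking all 42 ordered pairs for relation 'contains'; matching pairs in alphabetical order:
(audit, build): audit contains build ✓
(ingest, lunch): ingest contains lunch ✓
(snapshot, audit): snapshot contains audit ✓
(snapshot, build): snapshot contains build ✓
(snapshot, triage): snapshot contains triage ✓
(triage, build): triage contains build ✓
Count: 6.

6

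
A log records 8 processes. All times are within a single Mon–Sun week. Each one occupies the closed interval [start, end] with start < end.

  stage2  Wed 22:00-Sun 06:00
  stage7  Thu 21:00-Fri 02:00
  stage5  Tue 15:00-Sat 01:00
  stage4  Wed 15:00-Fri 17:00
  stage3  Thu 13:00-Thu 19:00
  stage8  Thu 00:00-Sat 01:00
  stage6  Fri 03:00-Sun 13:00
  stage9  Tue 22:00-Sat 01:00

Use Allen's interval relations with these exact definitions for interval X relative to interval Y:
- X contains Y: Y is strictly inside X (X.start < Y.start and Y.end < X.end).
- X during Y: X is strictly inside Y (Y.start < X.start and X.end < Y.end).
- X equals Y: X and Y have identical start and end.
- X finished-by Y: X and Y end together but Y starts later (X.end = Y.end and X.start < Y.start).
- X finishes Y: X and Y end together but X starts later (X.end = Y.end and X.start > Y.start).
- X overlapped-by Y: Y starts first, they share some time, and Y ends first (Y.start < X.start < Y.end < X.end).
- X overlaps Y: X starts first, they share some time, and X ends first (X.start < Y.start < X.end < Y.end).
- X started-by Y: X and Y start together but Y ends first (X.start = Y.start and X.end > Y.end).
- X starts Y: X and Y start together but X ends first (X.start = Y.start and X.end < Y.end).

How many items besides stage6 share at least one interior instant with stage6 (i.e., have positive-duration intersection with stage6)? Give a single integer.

Target stage6 = [Fri 03:00, Sun 13:00].
stage2 [Wed 22:00, Sun 06:00] → overlaps → counts.
stage3 [Thu 13:00, Thu 19:00] → before → no.
stage4 [Wed 15:00, Fri 17:00] → overlaps → counts.
stage5 [Tue 15:00, Sat 01:00] → overlaps → counts.
stage7 [Thu 21:00, Fri 02:00] → before → no.
stage8 [Thu 00:00, Sat 01:00] → overlaps → counts.
stage9 [Tue 22:00, Sat 01:00] → overlaps → counts.
Total: 5.

5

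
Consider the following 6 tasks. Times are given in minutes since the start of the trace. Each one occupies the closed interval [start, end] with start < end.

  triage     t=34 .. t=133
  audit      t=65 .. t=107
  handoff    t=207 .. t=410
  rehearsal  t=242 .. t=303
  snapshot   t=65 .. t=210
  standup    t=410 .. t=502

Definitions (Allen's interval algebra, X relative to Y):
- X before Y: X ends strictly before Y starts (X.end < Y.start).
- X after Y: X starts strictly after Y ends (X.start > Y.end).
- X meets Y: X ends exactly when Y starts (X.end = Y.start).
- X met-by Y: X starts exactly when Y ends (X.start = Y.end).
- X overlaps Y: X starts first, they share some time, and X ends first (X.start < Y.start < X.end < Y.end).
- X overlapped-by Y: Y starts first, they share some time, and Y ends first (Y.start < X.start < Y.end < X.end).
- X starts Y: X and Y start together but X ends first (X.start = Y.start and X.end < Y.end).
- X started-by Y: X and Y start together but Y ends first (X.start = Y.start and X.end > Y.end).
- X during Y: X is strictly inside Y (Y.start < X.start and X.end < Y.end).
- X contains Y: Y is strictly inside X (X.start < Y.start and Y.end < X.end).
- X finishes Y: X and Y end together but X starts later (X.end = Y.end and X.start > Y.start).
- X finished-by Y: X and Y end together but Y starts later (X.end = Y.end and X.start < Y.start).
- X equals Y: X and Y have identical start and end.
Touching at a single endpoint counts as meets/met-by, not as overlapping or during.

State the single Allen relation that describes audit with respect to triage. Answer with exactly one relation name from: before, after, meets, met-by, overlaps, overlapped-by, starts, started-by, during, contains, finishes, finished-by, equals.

audit = [t=65, t=107]; triage = [t=34, t=133].
Compare endpoints: audit.start > triage.start, audit.start < triage.end, audit.end > triage.start, audit.end < triage.end.
That pattern is 'during'.

during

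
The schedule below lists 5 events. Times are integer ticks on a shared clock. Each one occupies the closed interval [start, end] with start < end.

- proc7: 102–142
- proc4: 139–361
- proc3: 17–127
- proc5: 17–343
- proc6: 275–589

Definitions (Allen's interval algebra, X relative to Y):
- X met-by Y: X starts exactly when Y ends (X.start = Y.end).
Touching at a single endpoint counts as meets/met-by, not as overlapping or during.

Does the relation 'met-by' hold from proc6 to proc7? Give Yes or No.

No

proc6 = [275, 589], proc7 = [102, 142].
Actual relation of proc6 to proc7: after.
Asked whether 'met-by' holds → No.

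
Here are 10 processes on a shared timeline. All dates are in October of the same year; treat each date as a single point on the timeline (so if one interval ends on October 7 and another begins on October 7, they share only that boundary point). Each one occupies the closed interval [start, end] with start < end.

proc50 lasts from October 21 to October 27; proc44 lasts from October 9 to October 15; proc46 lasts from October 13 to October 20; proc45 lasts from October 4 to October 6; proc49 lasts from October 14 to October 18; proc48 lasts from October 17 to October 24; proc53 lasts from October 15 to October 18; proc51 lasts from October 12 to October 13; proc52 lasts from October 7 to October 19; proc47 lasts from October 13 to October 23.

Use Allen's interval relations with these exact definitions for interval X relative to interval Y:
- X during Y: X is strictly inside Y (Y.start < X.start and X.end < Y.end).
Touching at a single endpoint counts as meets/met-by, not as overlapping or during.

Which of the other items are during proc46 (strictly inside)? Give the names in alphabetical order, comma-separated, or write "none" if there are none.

Target proc46 = [October 13, October 20].
proc44 [October 9, October 15] → overlaps → no.
proc45 [October 4, October 6] → before → no.
proc47 [October 13, October 23] → started-by → no.
proc48 [October 17, October 24] → overlapped-by → no.
proc49 [October 14, October 18] → during → yes.
proc50 [October 21, October 27] → after → no.
proc51 [October 12, October 13] → meets → no.
proc52 [October 7, October 19] → overlaps → no.
proc53 [October 15, October 18] → during → yes.
Result: proc49, proc53.

proc49, proc53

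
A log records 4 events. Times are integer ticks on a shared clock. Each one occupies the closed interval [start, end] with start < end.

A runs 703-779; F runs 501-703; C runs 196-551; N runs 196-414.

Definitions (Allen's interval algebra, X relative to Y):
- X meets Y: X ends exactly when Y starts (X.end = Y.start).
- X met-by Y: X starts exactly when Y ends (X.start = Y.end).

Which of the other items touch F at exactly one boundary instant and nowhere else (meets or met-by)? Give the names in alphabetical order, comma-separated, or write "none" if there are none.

Target F = [501, 703].
A [703, 779] → met-by → yes.
C [196, 551] → overlaps → no.
N [196, 414] → before → no.
Result: A.

A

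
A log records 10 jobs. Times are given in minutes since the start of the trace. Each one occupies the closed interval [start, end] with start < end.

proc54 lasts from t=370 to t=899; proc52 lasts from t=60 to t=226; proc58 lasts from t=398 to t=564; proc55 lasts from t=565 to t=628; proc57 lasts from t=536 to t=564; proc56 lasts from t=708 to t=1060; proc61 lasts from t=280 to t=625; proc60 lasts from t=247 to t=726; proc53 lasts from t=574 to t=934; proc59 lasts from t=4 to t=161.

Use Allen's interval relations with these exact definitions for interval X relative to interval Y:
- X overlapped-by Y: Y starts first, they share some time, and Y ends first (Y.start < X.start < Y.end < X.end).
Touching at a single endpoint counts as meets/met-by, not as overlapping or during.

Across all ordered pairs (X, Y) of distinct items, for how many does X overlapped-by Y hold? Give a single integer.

Checking all 90 ordered pairs for relation 'overlapped-by'; matching pairs in alphabetical order:
(proc52, proc59): proc52 overlapped-by proc59 ✓
(proc53, proc54): proc53 overlapped-by proc54 ✓
(proc53, proc55): proc53 overlapped-by proc55 ✓
(proc53, proc60): proc53 overlapped-by proc60 ✓
(proc53, proc61): proc53 overlapped-by proc61 ✓
(proc54, proc60): proc54 overlapped-by proc60 ✓
(proc54, proc61): proc54 overlapped-by proc61 ✓
(proc55, proc61): proc55 overlapped-by proc61 ✓
(proc56, proc53): proc56 overlapped-by proc53 ✓
(proc56, proc54): proc56 overlapped-by proc54 ✓
(proc56, proc60): proc56 overlapped-by proc60 ✓
Count: 11.

11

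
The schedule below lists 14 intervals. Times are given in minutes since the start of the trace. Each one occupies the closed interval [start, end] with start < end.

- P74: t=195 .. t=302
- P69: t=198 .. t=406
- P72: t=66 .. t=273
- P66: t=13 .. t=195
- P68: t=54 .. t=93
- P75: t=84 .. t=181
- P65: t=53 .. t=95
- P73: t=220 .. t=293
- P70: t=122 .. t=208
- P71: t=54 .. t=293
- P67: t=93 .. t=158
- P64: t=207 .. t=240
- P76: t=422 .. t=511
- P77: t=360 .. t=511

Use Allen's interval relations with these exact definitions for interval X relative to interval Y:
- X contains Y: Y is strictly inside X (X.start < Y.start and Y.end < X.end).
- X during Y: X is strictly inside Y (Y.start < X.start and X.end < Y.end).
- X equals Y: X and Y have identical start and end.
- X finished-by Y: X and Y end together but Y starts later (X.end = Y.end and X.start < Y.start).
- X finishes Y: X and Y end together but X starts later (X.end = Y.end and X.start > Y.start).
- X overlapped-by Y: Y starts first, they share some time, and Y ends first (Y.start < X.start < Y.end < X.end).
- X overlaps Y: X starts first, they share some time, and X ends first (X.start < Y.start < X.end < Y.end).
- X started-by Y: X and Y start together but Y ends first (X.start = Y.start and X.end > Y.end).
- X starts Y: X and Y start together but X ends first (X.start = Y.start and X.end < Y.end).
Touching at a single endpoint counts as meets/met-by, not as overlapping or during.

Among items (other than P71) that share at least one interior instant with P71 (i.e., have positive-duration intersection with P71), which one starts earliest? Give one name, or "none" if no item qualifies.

Target P71 = [t=54, t=293].
P64 [t=207, t=240] → during → candidate.
P65 [t=53, t=95] → overlaps → candidate.
P66 [t=13, t=195] → overlaps → candidate.
P67 [t=93, t=158] → during → candidate.
P68 [t=54, t=93] → starts → candidate.
P69 [t=198, t=406] → overlapped-by → candidate.
P70 [t=122, t=208] → during → candidate.
P72 [t=66, t=273] → during → candidate.
P73 [t=220, t=293] → finishes → candidate.
P74 [t=195, t=302] → overlapped-by → candidate.
P75 [t=84, t=181] → during → candidate.
P76 [t=422, t=511] → after → excluded.
P77 [t=360, t=511] → after → excluded.
Among candidates, earliest start is t=13 → P66.

P66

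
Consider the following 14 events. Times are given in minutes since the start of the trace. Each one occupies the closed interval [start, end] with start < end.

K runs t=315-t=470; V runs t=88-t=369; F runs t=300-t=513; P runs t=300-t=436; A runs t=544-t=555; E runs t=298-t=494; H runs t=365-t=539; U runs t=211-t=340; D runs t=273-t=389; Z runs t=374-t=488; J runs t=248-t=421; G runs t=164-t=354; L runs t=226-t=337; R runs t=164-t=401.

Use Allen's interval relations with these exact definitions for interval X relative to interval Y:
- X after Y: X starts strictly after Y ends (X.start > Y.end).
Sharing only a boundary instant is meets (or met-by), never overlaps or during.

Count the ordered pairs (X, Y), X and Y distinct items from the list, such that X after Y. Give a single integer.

20

Checking all 182 ordered pairs for relation 'after'; matching pairs in alphabetical order:
(A, D): A after D ✓
(A, E): A after E ✓
(A, F): A after F ✓
(A, G): A after G ✓
(A, H): A after H ✓
(A, J): A after J ✓
(A, K): A after K ✓
(A, L): A after L ✓
(A, P): A after P ✓
(A, R): A after R ✓
(A, U): A after U ✓
(A, V): A after V ✓
(A, Z): A after Z ✓
(H, G): H after G ✓
(H, L): H after L ✓
(H, U): H after U ✓
(Z, G): Z after G ✓
(Z, L): Z after L ✓
(Z, U): Z after U ✓
(Z, V): Z after V ✓
Count: 20.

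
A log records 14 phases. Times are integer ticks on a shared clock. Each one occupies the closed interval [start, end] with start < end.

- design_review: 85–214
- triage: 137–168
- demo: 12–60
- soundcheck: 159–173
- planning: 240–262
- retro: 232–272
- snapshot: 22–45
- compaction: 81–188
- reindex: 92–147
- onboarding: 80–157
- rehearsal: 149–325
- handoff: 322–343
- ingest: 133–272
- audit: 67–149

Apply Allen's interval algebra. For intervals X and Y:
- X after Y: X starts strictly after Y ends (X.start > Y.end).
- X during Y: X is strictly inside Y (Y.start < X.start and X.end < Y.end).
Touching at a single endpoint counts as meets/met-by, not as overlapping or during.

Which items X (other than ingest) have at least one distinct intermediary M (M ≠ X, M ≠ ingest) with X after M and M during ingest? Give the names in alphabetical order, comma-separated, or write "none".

handoff, planning, retro

Target ingest = [133, 272].
Intermediaries M with M during ingest: planning, soundcheck, triage.
Via planning — items with X after planning: handoff.
Via soundcheck — items with X after soundcheck: handoff, planning, retro.
Via triage — items with X after triage: handoff, planning, retro.
Union: handoff, planning, retro.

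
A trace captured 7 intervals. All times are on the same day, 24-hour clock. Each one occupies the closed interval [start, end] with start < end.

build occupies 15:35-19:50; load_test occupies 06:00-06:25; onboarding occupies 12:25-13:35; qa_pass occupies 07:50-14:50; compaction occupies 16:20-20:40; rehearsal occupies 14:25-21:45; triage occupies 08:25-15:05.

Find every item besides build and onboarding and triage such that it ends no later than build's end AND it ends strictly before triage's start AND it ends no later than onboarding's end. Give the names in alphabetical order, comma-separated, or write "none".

Conditions: its end is no later than build's end (X.end <= 19:50) AND its end is strictly before triage's start (X.end < 08:25) AND its end is no later than onboarding's end (X.end <= 13:35).
compaction: end 20:40 <= 19:50? ✗; end 20:40 < 08:25? ✗; end 20:40 <= 13:35? ✗ → no.
load_test: end 06:25 <= 19:50? ✓; end 06:25 < 08:25? ✓; end 06:25 <= 13:35? ✓ → yes.
qa_pass: end 14:50 <= 19:50? ✓; end 14:50 < 08:25? ✗; end 14:50 <= 13:35? ✗ → no.
rehearsal: end 21:45 <= 19:50? ✗; end 21:45 < 08:25? ✗; end 21:45 <= 13:35? ✗ → no.
Result: load_test.

load_test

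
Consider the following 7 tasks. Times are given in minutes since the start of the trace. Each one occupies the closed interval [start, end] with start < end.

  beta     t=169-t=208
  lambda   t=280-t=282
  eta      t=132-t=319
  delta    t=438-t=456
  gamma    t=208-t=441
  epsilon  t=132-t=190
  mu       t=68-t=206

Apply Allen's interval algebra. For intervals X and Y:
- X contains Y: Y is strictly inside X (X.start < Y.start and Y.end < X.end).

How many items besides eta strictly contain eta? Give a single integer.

Target eta = [t=132, t=319].
beta [t=169, t=208] → during → no.
delta [t=438, t=456] → after → no.
epsilon [t=132, t=190] → starts → no.
gamma [t=208, t=441] → overlapped-by → no.
lambda [t=280, t=282] → during → no.
mu [t=68, t=206] → overlaps → no.
Total: 0.

0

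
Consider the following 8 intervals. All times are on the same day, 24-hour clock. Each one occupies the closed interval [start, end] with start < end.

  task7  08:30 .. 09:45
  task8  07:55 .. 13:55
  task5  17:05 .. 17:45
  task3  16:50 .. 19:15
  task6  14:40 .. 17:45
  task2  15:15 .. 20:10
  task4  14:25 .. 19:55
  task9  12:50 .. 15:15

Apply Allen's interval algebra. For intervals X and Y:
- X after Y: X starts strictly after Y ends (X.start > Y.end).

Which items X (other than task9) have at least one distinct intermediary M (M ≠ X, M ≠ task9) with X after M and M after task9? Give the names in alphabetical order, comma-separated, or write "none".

none

Target task9 = [12:50, 15:15].
Intermediaries M with M after task9: task3, task5.
Via task3 — items with X after task3: none.
Via task5 — items with X after task5: none.
Union: none.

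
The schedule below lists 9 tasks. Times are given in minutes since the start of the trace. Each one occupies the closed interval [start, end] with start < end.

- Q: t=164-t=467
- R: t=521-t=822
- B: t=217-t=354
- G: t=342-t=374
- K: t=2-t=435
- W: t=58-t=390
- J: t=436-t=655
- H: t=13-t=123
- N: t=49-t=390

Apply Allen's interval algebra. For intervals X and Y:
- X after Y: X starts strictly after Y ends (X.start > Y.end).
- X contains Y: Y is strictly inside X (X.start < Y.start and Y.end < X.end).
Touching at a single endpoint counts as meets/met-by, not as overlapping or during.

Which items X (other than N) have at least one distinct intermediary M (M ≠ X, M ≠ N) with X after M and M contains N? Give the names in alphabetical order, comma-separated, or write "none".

J, R

Target N = [t=49, t=390].
Intermediaries M with M contains N: K.
Via K — items with X after K: J, R.
Union: J, R.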